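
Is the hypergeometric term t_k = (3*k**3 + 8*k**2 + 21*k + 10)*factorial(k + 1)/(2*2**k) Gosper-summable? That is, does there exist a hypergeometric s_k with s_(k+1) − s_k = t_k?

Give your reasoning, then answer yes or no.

Step 1: r(k) = (3*k**4 + 23*k**3 + 80*k**2 + 134*k + 84)/(2*(3*k**3 + 8*k**2 + 21*k + 10)).
Normal form (A,B,C) = (k/2 + 1, 1, k**3 + 8*k**2/3 + 7*k + 10/3).
Key eq: (k/2 + 1)·f(k+1) = (1)·f(k) + (k**3 + 8*k**2/3 + 7*k + 10/3).
Degrees (1,0,3) ⇒ d ≤ 2.
Coefficient equations give f(k) = 2*(3*k**2 + 2*k + 4)/3.
Then R = B(k−1)f/C = 2*(3*k**2 + 2*k + 4)/(3*k**3 + 8*k**2 + 21*k + 10), so s_k = R(k)·t_k = (3*k**2 + 2*k + 4)*factorial(k + 1)/2**k.
Δs = (3*k**3 + 8*k**2 + 21*k + 10)*factorial(k + 1)/(2*2**k), as required.

Yes. s_k = (3*k**2 + 2*k + 4)*factorial(k + 1)/2**k.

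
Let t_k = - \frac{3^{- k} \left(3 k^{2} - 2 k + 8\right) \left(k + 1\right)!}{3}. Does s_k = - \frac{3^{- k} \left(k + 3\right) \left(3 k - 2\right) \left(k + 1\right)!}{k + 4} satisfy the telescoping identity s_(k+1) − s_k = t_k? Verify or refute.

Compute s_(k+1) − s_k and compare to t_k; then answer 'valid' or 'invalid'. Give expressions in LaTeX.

Invalid: residual \frac{3^{- k} \left(3 k^{3} + 10 k^{2} - 9 k + 38\right) \left(k + 1\right)!}{3 \left(k + 4\right) \left(k + 5\right)} ≠ 0.

s_(k+1) = -(k + 4)*(3*k + 1)*factorial(k + 2)/(3*3**k*(k + 5))
s_(k+1) − s_k = -(3*k**4 + 22*k**3 + 40*k**2 + 41*k + 122)*factorial(k + 1)/(3*3**k*(k + 4)*(k + 5))
(s_(k+1) − s_k) − t_k = (3*k**3 + 10*k**2 - 9*k + 38)*factorial(k + 1)/(3*3**k*(k + 4)*(k + 5))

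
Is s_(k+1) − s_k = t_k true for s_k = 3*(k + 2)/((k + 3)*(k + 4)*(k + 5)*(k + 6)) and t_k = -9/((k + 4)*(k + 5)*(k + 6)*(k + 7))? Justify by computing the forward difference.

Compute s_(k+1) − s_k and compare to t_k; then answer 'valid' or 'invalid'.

Invalid: residual 12/(k**5 + 25*k**4 + 245*k**3 + 1175*k**2 + 2754*k + 2520) ≠ 0.

s_(k+1) = 3*(k + 3)/((k + 4)*(k + 5)*(k + 6)*(k + 7))
s_(k+1) − s_k = 3*(-3*k - 5)/(k**5 + 25*k**4 + 245*k**3 + 1175*k**2 + 2754*k + 2520)
(s_(k+1) − s_k) − t_k = 12/(k**5 + 25*k**4 + 245*k**3 + 1175*k**2 + 2754*k + 2520)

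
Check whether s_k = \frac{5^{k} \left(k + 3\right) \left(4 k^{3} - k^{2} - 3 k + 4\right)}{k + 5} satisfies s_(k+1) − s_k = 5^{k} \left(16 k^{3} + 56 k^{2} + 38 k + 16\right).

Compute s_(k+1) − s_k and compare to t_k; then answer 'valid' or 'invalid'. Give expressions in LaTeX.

Invalid: residual \frac{5^{k} \left(- 32 k^{4} - 264 k^{3} - 638 k^{2} - 418 k - 152\right)}{k^{2} + 11 k + 30} ≠ 0.

s_(k+1) = 5**(k + 1)*(4*k**4 + 27*k**3 + 51*k**2 + 32*k + 16)/(k + 6)
s_(k+1) − s_k = 5**k*(16*k**5 + 200*k**4 + 870*k**3 + 1476*k**2 + 898*k + 328)/(k**2 + 11*k + 30)
(s_(k+1) − s_k) − t_k = 5**k*(-32*k**4 - 264*k**3 - 638*k**2 - 418*k - 152)/(k**2 + 11*k + 30)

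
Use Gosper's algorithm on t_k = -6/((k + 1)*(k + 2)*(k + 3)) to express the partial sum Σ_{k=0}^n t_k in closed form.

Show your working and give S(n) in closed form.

S(n) = 3*(-n**2 - 5*n - 4)/(2*(n**2 + 5*n + 6))

Compute t_(k+1)/t_k: get (k + 1)/(k + 4).
Factor: A=k + 1; B=k + 4; C=1.
Set up (k + 1)·f(k+1) − (k + 3)·f(k) − (1) = 0.
From deg A=1, deg B=1, deg C=0: d=2.
Solving with deg f ≤ 2: f(k) = k*(k + 3)/4.
Then R = B(k−1)f/C = k*(k + 3)**2/4, so s_k = R(k)·t_k = 3*k*(-k - 3)/(2*(k + 1)*(k + 2)).
Verify: -6/(k**3 + 6*k**2 + 11*k + 6) matches t_k.
Σ_(k=0)^n t_k = s_(n+1) − s_(0) = (3*(-n**2 - 5*n - 4)/(2*(n**2 + 5*n + 6))) − (0), i.e. 3*(-n**2 - 5*n - 4)/(2*(n**2 + 5*n + 6)).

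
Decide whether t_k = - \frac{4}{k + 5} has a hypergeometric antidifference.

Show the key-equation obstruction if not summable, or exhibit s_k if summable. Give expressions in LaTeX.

No. Not Gosper-summable.

t_(k+1)/t_k = (k + 5)/(k + 6).
Normal form (A,B,C) = (k + 5, k + 6, 1).
Key eq: (k + 5)·f(k+1) = (k + 5)·f(k) + (1).
Bound: deg f ≤ 0.
Generic f = c0 gives residual -1; -1 = 0 cannot hold, so t_k is not Gosper-summable.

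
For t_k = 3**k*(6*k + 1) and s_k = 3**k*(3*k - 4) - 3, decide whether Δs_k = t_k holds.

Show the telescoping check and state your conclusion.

valid; difference matches t_k

s_(k+1) = 3*3**k*(3*k - 1) - 3
s_(k+1) − s_k = 3**k*(6*k + 1)
(s_(k+1) − s_k) − t_k = 0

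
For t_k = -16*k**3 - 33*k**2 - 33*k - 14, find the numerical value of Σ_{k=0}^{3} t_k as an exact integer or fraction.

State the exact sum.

Compute t_(k+1)/t_k: get (16*k**3 + 81*k**2 + 147*k + 96)/(16*k**3 + 33*k**2 + 33*k + 14).
So A=1 and B=1, with C=k**3 + 33*k**2/16 + 33*k/16 + 7/8.
Set up (1)·f(k+1) − (1)·f(k) − (k**3 + 33*k**2/16 + 33*k/16 + 7/8) = 0.
d = 4 from the (0,0,3) case.
Solving with deg f ≤ 4: f(k) = k*(4*k + 3)*(k**2 + 1)/16.
Get s_k = R·t_k = k*(-4*k**3 - 3*k**2 - 4*k - 3) with R(k) = B(k−1)f(k)/C(k) = k*(4*k + 3)*(k**2 + 1)/(16*k**3 + 33*k**2 + 33*k + 14).
Verify: -16*k**3 - 33*k**2 - 33*k - 14 matches t_k.
Evaluate s at k=4 and k=0: -1292 and 0; difference -1292.

Σ = -1292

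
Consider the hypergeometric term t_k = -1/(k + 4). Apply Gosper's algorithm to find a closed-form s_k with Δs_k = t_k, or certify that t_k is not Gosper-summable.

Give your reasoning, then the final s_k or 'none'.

not Gosper-summable; s_k does not exist

t_(k+1)/t_k = (k + 4)/(k + 5).
A = k + 4, B = k + 5, C = 1.
Set up (k + 4)·f(k+1) − (k + 4)·f(k) − (1) = 0.
deg f ≤ 0 (via 1,1,0).
f = c0 ⇒ A·f(k+1) − B(k−1)·f(k) − C = -1. The system {-1 = 0} is inconsistent; no antidifference.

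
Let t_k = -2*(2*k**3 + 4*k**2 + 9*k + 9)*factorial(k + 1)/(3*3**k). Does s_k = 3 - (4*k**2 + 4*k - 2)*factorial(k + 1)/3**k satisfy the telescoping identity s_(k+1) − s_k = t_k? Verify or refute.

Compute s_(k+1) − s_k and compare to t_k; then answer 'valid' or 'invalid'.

s_(k+1) = -3**(-k - 1)*(4*k + 4*(k + 1)**2 + 2)*factorial(k + 2) + 3
s_(k+1) − s_k = -2*(2*k**3 + 4*k**2 + 9*k + 9)*factorial(k + 1)/(3*3**k)
(s_(k+1) − s_k) − t_k = 0

valid (s_(k+1) − s_k reduces to t_k)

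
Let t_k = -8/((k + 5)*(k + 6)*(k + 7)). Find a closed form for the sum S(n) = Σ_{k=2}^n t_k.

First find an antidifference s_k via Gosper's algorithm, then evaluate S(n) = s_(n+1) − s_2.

S(n) = (-n**2 - 13*n + 14)/(14*(n**2 + 13*n + 42))

Step 1: r(k) = (k + 5)/(k + 8).
A = k + 5, B = k + 8, C = 1.
f must satisfy (k + 5)·f(k+1) − (k + 7)·f(k) = 1.
From deg A=1, deg B=1, deg C=0: d=2.
Solve for f: f(k) = k*(k + 11)/60 (degree 2 ≤ 2).
So s_k = (B(k−1)f/C)·t_k = (k*(k + 7)*(k + 11)/60)·t_k = 2*k*(-k - 11)/(15*(k + 5)*(k + 6)).
s_(k+1) − s_k = -8/(k**3 + 18*k**2 + 107*k + 210) = t_k.
s_(n+1) = 2*(-n**2 - 13*n - 12)/(15*(n**2 + 13*n + 42)) and s_(2) = -13/210, so S(n) = (-n**2 - 13*n + 14)/(14*(n**2 + 13*n + 42)).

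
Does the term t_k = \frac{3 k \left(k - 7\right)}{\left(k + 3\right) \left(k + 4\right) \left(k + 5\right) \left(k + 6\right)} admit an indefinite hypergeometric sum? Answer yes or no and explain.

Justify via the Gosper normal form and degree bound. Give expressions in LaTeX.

t_(k+1)/t_k = (k - 6)*(k + 1)*(k + 3)/(k*(k - 7)*(k + 7)).
Factor: A=k + 3; B=k + 7; C=k**2 - 7*k.
Need (k + 3)·f(k+1) − (k + 6)·f(k) = k**2 - 7*k.
From deg A=1, deg B=1, deg C=2: d=3.
Solve for f: f(k) = k*(k - 47)*(k - 1)/60 (degree 3 ≤ 3).
Then R = B(k−1)f/C = (k - 47)*(k - 1)*(k + 6)/(60*(k - 7)), so s_k = R(k)·t_k = k*(k**2 - 48*k + 47)/(20*(k + 3)*(k + 4)*(k + 5)).
s_(k+1) − s_k = 3*k*(k - 7)/(k**4 + 18*k**3 + 119*k**2 + 342*k + 360) = t_k.

Yes. s_k = \frac{k \left(k^{2} - 48 k + 47\right)}{20 \left(k + 3\right) \left(k + 4\right) \left(k + 5\right)}.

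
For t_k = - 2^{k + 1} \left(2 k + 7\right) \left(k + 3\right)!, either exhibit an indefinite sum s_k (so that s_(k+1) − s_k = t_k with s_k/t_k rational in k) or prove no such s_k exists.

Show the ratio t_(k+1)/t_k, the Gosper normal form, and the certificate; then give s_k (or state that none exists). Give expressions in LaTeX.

The ratio is 2*(k + 4)*(2*k + 9)/(2*k + 7).
Take A(k)=2*k + 8, B(k)=1, C(k)=k + 7/2.
f must satisfy (2*k + 8)·f(k+1) − (1)·f(k) = k + 7/2.
deg f ≤ 0 (via 1,0,1).
Solving with deg f ≤ 0: f(k) = 1/2.
R(k) = B(k−1)·f(k)/C(k) = 1/(2*k + 7); s_k = R·t_k = -2**(k + 1)*factorial(k + 3).
Check: Δs_k = -2**(k + 1)*(2*k + 7)*factorial(k + 3). ✓

s_k = - 2^{k + 1} \left(k + 3\right)!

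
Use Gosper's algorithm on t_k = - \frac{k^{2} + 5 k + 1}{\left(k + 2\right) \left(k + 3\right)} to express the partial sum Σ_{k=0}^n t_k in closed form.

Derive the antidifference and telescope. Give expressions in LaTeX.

r(k) = (k + 2)*(5*k + (k + 1)**2 + 6)/((k + 4)*(k**2 + 5*k + 1)) after simplifying.
Normal form (A,B,C) = (k + 2, k + 4, k**2 + 5*k + 1).
Need (k + 2)·f(k+1) − (k + 3)·f(k) = k**2 + 5*k + 1.
Bound: deg f ≤ 2.
Match coefficients ⇒ f(k) = k*(2*k - 1)/2.
Get s_k = R·t_k = k*(1 - 2*k)/(2*(k + 2)) with R(k) = B(k−1)f(k)/C(k) = k*(k + 3)*(2*k - 1)/(2*(k**2 + 5*k + 1)).
Δs = (-k**2 - 5*k - 1)/(k**2 + 5*k + 6), as required.
Telescope: S(n) = s_(n+1) − s_(0) = (-2*n**2 - 3*n - 1)/(2*(n + 3)) − (0) = (-2*n**2 - 3*n - 1)/(2*(n + 3)).

S(n) = \frac{- 2 n^{2} - 3 n - 1}{2 \left(n + 3\right)}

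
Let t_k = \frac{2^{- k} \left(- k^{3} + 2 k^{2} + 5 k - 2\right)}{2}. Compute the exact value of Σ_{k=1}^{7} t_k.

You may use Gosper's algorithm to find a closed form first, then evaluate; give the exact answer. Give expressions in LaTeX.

Σ = -47/64

Step 1: r(k) = (k**3 + k**2 - 6*k - 4)/(2*(k**3 - 2*k**2 - 5*k + 2)).
Gosper form: A/B · C(k+1)/C(k) with A=1/2, B=1, C=k**3 - 2*k**2 - 5*k + 2.
f must satisfy (1/2)·f(k+1) − (1)·f(k) = k**3 - 2*k**2 - 5*k + 2.
deg f ≤ 3 (via 0,0,3).
Solve for f: f(k) = -2*(k + 2)*(k**2 - k + 2) (degree 3 ≤ 3).
Get s_k = R·t_k = (k**3 + k**2 + 4)/2**k with R(k) = B(k−1)f(k)/C(k) = -2*(k + 2)*(k**2 - k + 2)/(k**3 - 2*k**2 - 5*k + 2).
Check: Δs_k = (-k**3 + 2*k**2 + 5*k - 2)/(2*2**k). ✓
Evaluate s at k=8 and k=1: 145/64 and 3; difference -47/64.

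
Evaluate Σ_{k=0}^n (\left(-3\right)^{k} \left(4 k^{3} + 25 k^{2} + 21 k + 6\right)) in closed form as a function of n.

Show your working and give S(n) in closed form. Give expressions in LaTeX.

Compute t_(k+1)/t_k: get 3*(-4*k**3 - 37*k**2 - 83*k - 56)/(4*k**3 + 25*k**2 + 21*k + 6).
Factor: A=-3; B=1; C=k**3 + 25*k**2/4 + 21*k/4 + 3/2.
Need (-3)·f(k+1) − (1)·f(k) = k**3 + 25*k**2/4 + 21*k/4 + 3/2.
d = 3 from the (0,0,3) case.
Coefficient equations give f(k) = -k*(k**2 + 4*k - 3)/4.
So s_k = (B(k−1)f/C)·t_k = (-k*(k**2 + 4*k - 3)/(4*k**3 + 25*k**2 + 21*k + 6))·t_k = (-3)**k*k*(-k**2 - 4*k + 3).
s_(k+1) − s_k = (-3)**k*(4*k**3 + 25*k**2 + 21*k + 6) = t_k.
Σ_(k=0)^n t_k = s_(n+1) − s_(0) = (3*(-3)**n*(n**3 + 7*n**2 + 8*n + 2)) − (0), i.e. 3*(-3)**n*(n**3 + 7*n**2 + 8*n + 2).

S(n) = 3 \left(-3\right)^{n} \left(n^{3} + 7 n^{2} + 8 n + 2\right)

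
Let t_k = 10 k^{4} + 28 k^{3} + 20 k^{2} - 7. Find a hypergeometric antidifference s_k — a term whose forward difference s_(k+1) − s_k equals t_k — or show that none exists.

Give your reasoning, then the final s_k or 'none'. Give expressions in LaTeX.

t_(k+1)/t_k = (10*k**4 + 68*k**3 + 164*k**2 + 164*k + 51)/(10*k**4 + 28*k**3 + 20*k**2 - 7).
Factor: A=1; B=1; C=k**4 + 14*k**3/5 + 2*k**2 - 7/10.
f must satisfy (1)·f(k+1) − (1)·f(k) = k**4 + 14*k**3/5 + 2*k**2 - 7/10.
Degrees (0,0,4) ⇒ d ≤ 5.
Solve for f: f(k) = k*(2*k**4 + 2*k**3 - 4*k**2 - 3*k - 4)/10 (degree 5 ≤ 5).
Get s_k = R·t_k = k*(2*k**4 + 2*k**3 - 4*k**2 - 3*k - 4) with R(k) = B(k−1)f(k)/C(k) = k*(2*k**4 + 2*k**3 - 4*k**2 - 3*k - 4)/(10*k**4 + 28*k**3 + 20*k**2 - 7).
Verify: 10*k**4 + 28*k**3 + 20*k**2 - 7 matches t_k.

s_k = k \left(2 k^{4} + 2 k^{3} - 4 k^{2} - 3 k - 4\right)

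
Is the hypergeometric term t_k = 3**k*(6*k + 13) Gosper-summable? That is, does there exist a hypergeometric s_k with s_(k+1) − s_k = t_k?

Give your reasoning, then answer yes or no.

Ratio r(k) = 3*(6*k + 19)/(6*k + 13).
Factor: A=3; B=1; C=k + 13/6.
Key eq: (3)·f(k+1) = (1)·f(k) + (k + 13/6).
Degrees (0,0,1) ⇒ d ≤ 1.
Solve for f: f(k) = (3*k + 2)/6 (degree 1 ≤ 1).
Then R = B(k−1)f/C = (3*k + 2)/(6*k + 13), so s_k = R(k)·t_k = 3**k*(3*k + 2).
Verify: 3**k*(6*k + 13) matches t_k.

Yes. s_k = 3**k*(3*k + 2).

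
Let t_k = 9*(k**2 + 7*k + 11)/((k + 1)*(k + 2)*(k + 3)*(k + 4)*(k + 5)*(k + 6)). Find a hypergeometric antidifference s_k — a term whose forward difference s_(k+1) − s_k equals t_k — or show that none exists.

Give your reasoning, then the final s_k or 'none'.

Ratio r(k) = (k + 1)*(7*k + (k + 1)**2 + 18)/((k + 7)*(k**2 + 7*k + 11)).
Take A(k)=k + 1, B(k)=k + 7, C(k)=k**2 + 7*k + 11.
Need (k + 1)·f(k+1) − (k + 6)·f(k) = k**2 + 7*k + 11.
deg f ≤ 5 (via 1,1,2).
Match coefficients ⇒ f(k) = k*(k + 2)*(k + 4)*(k**2 + 9*k + 23)/45.
Then R = B(k−1)f/C = k*(k + 2)*(k + 4)*(k + 6)*(k**2 + 9*k + 23)/(45*(k**2 + 7*k + 11)), so s_k = R(k)·t_k = k*(k**2 + 9*k + 23)/(5*(k**3 + 9*k**2 + 23*k + 15)).
Verify: 9*(k**2 + 7*k + 11)/(k**6 + 21*k**5 + 175*k**4 + 735*k**3 + 1624*k**2 + 1764*k + 720) matches t_k.

s_k = k*(k**2 + 9*k + 23)/(5*(k**3 + 9*k**2 + 23*k + 15))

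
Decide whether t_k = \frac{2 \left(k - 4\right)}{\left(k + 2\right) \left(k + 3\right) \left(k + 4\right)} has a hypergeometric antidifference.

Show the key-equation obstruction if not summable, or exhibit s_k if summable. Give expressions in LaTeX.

Yes. s_k = \frac{k \left(- k - 11\right)}{3 \left(k + 2\right) \left(k + 3\right)}.

Compute t_(k+1)/t_k: get (k - 3)*(k + 2)/((k - 4)*(k + 5)).
Normal form (A,B,C) = (k + 2, k + 5, k - 4).
Need (k + 2)·f(k+1) − (k + 4)·f(k) = k - 4.
Bound: deg f ≤ 2.
Solve for f: f(k) = -k*(k + 11)/6 (degree 2 ≤ 2).
Then R = B(k−1)f/C = -k*(k + 4)*(k + 11)/(6*(k - 4)), so s_k = R(k)·t_k = k*(-k - 11)/(3*(k + 2)*(k + 3)).
Δs = 2*(k - 4)/(k**3 + 9*k**2 + 26*k + 24), as required.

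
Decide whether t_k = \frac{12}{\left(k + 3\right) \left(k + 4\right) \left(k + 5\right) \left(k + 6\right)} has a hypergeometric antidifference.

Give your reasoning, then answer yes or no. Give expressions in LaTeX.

Yes. s_k = \frac{k \left(k^{2} + 12 k + 47\right)}{15 \left(k + 3\right) \left(k + 4\right) \left(k + 5\right)}.

t_(k+1)/t_k = (k + 3)/(k + 7).
Take A(k)=k + 3, B(k)=k + 7, C(k)=1.
f must satisfy (k + 3)·f(k+1) − (k + 6)·f(k) = 1.
d = 3 from the (1,1,0) case.
Coefficient equations give f(k) = k*(k**2 + 12*k + 47)/180.
Get s_k = R·t_k = k*(k**2 + 12*k + 47)/(15*(k + 3)*(k + 4)*(k + 5)) with R(k) = B(k−1)f(k)/C(k) = k*(k + 6)*(k**2 + 12*k + 47)/180.
s_(k+1) − s_k = 12/(k**4 + 18*k**3 + 119*k**2 + 342*k + 360) = t_k.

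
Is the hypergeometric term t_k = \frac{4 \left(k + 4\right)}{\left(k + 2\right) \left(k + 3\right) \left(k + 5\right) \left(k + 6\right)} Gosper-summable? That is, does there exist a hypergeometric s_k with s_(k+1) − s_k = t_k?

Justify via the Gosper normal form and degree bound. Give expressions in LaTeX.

Yes. s_k = \frac{k \left(k + 7\right)}{5 \left(k^{2} + 7 k + 10\right)}.

Ratio r(k) = (k + 2)*(k + 5)**2/((k + 4)**2*(k + 7)).
So A=k + 2 and B=k + 7, with C=k**2 + 8*k + 16.
Set up (k + 2)·f(k+1) − (k + 6)·f(k) − (k**2 + 8*k + 16) = 0.
deg f ≤ 4 (via 1,1,2).
A polynomial solution: f(k) = k*(k + 3)*(k + 4)*(k + 7)/20.
Get s_k = R·t_k = k*(k + 7)/(5*(k**2 + 7*k + 10)) with R(k) = B(k−1)f(k)/C(k) = k*(k + 3)*(k + 6)*(k + 7)/(20*(k + 4)).
s_(k+1) − s_k = 4*(k + 4)/(k**4 + 16*k**3 + 91*k**2 + 216*k + 180) = t_k.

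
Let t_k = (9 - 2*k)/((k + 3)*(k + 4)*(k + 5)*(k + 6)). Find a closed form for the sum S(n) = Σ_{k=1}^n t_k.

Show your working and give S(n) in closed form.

S(n) = n*(n**2 + 15*n + 194)/(120*(n**3 + 15*n**2 + 74*n + 120))

r(k) = (k + 3)*(2*k - 7)/((k + 7)*(2*k - 9)) after simplifying.
So A=k + 3 and B=k + 7, with C=k - 9/2.
Key eq: (k + 3)·f(k+1) = (k + 6)·f(k) + (k - 9/2).
From deg A=1, deg B=1, deg C=1: d=3.
Solve for f: f(k) = -k*(k**2 + 12*k + 77)/60 (degree 3 ≤ 3).
Certificate R = B(k−1)f/C = -k*(k + 6)*(k**2 + 12*k + 77)/(30*(2*k - 9)) gives s_k = k*(k**2 + 12*k + 77)/(30*(k + 3)*(k + 4)*(k + 5)).
Verify: (9 - 2*k)/(k**4 + 18*k**3 + 119*k**2 + 342*k + 360) matches t_k.
s_(n+1) = (n**3 + 15*n**2 + 104*n + 90)/(30*(n**3 + 15*n**2 + 74*n + 120)) and s_(1) = 1/40, so S(n) = n*(n**2 + 15*n + 194)/(120*(n**3 + 15*n**2 + 74*n + 120)).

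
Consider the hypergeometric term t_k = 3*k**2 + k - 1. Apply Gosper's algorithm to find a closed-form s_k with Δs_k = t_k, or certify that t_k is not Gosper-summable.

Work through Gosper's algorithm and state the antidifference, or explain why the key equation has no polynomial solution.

s_k = k*(k**2 - k - 1)

Compute t_(k+1)/t_k: get (k + 3*(k + 1)**2)/(3*k**2 + k - 1).
Factor: A=1; B=1; C=k**2 + k/3 - 1/3.
Key eq: (1)·f(k+1) = (1)·f(k) + (k**2 + k/3 - 1/3).
deg f ≤ 3 (via 0,0,2).
A polynomial solution: f(k) = k*(k**2 - k - 1)/3.
Get s_k = R·t_k = k*(k**2 - k - 1) with R(k) = B(k−1)f(k)/C(k) = k*(k**2 - k - 1)/(3*k**2 + k - 1).
Verify: 3*k**2 + k - 1 matches t_k.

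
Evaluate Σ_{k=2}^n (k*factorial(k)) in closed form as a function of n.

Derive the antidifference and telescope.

S(n) = n*factorial(n) + factorial(n) - 2

r(k) = (k + 1)**2/k after simplifying.
Factor: A=k + 1; B=1; C=k.
f must satisfy (k + 1)·f(k+1) − (1)·f(k) = k.
deg f ≤ 0 (via 1,0,1).
Coefficient equations give f(k) = 1.
Then R = B(k−1)f/C = 1/k, so s_k = R(k)·t_k = factorial(k).
Verify: k*factorial(k) matches t_k.
Σ_(k=2)^n t_k = s_(n+1) − s_(2) = (factorial(n + 1)) − (2), i.e. n*factorial(n) + factorial(n) - 2.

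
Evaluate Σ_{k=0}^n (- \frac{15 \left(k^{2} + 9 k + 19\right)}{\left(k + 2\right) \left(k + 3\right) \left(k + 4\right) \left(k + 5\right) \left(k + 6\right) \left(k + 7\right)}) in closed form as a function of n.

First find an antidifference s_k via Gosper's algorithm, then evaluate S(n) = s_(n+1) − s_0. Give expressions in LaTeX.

S(n) = \frac{5 \left(- n^{3} - 15 n^{2} - 71 n - 57\right)}{48 \left(n^{3} + 15 n^{2} + 71 n + 105\right)}

The ratio is (k + 2)*(9*k + (k + 1)**2 + 28)/((k + 8)*(k**2 + 9*k + 19)).
Gosper form: A/B · C(k+1)/C(k) with A=k + 2, B=k + 8, C=k**2 + 9*k + 19.
Set up (k + 2)·f(k+1) − (k + 7)·f(k) − (k**2 + 9*k + 19) = 0.
d = 5 from the (1,1,2) case.
A polynomial solution: f(k) = k*(k + 3)*(k + 5)*(k**2 + 12*k + 44)/144.
So s_k = (B(k−1)f/C)·t_k = (k*(k + 3)*(k + 5)*(k + 7)*(k**2 + 12*k + 44)/(144*(k**2 + 9*k + 19)))·t_k = 5*k*(-k**2 - 12*k - 44)/(48*(k**3 + 12*k**2 + 44*k + 48)).
s_(k+1) − s_k = 15*(-k**2 - 9*k - 19)/(k**6 + 27*k**5 + 295*k**4 + 1665*k**3 + 5104*k**2 + 8028*k + 5040) = t_k.
Telescope: S(n) = s_(n+1) − s_(0) = 5*(-n**3 - 15*n**2 - 71*n - 57)/(48*(n**3 + 15*n**2 + 71*n + 105)) − (0) = 5*(-n**3 - 15*n**2 - 71*n - 57)/(48*(n**3 + 15*n**2 + 71*n + 105)).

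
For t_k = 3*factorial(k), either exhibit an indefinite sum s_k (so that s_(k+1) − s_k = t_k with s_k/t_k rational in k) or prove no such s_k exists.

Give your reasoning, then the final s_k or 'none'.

none (Gosper's algorithm certifies no s_k)

The ratio is k + 1.
A = k + 1, B = 1, C = 1.
f must satisfy (k + 1)·f(k+1) − (1)·f(k) = 1.
Degrees (1,0,0) ⇒ d ≤ -1.
deg f ≤ -1 is impossible — no certificate.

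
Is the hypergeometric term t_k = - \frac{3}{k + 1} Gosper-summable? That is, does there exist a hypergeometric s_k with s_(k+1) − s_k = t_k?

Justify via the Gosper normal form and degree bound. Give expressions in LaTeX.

No — the linear system for f has no solution.

The ratio is (k + 1)/(k + 2).
Factor: A=k + 1; B=k + 2; C=1.
Solve (k + 1)·f(k+1) − (k + 1)·f(k) = 1.
Bound: deg f ≤ 0.
f = c0 ⇒ A·f(k+1) − B(k−1)·f(k) − C = -1. The system {-1 = 0} is inconsistent; no antidifference.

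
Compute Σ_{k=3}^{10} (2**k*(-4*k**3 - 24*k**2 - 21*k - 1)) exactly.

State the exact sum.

Σ = -10833136

Compute t_(k+1)/t_k: get 2*(4*k**3 + 36*k**2 + 81*k + 50)/(4*k**3 + 24*k**2 + 21*k + 1).
Normal form (A,B,C) = (2, 1, k**3 + 6*k**2 + 21*k/4 + 1/4).
f must satisfy (2)·f(k+1) − (1)·f(k) = k**3 + 6*k**2 + 21*k/4 + 1/4.
Bound: deg f ≤ 3.
Coefficient equations give f(k) = (k - 1)*(2*k + 1)**2/4.
Certificate R = B(k−1)f/C = (k - 1)*(2*k + 1)**2/((k + 1)*(4*k**2 + 20*k + 1)) gives s_k = 2**k*(-4*k**3 + 3*k + 1).
Check: Δs_k = 2**k*(4*k**3 + 3*k - 8*(k + 1)**3 + 7). ✓
Σ_(k=3)^(10) t_k = s_(11) − s_(3) = -10833920 − (-784) = -10833136.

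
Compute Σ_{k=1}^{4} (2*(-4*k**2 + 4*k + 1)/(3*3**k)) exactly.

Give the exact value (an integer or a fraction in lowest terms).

Σ = -304/243

t_(k+1)/t_k = (4*k**2 + 4*k - 1)/(3*(4*k**2 - 4*k - 1)).
So A=1/3 and B=1, with C=k**2 - k - 1/4.
Set up (1/3)·f(k+1) − (1)·f(k) − (k**2 - k - 1/4) = 0.
d = 2 from the (0,0,2) case.
A polynomial solution: f(k) = -3*(4*k**2 + 1)/8.
So s_k = (B(k−1)f/C)·t_k = (-3*(4*k**2 + 1)/(2*(4*k**2 - 4*k - 1)))·t_k = (4*k**2 + 1)/3**k.
Check: Δs_k = 2*(-4*k**2 + 4*k + 1)/(3*3**k). ✓
Σ_(k=1)^(4) t_k = s_(5) − s_(1) = 101/243 − (5/3) = -304/243.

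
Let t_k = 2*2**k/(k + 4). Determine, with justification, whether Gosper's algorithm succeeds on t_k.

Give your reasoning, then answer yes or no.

t_(k+1)/t_k = 2*(k + 4)/(k + 5).
Normal form (A,B,C) = (2*k + 8, k + 5, 1).
Solve (2*k + 8)·f(k+1) − (k + 4)·f(k) = 1.
Degrees (1,1,0) ⇒ d ≤ -1.
deg f ≤ -1 is impossible — no certificate.

No — key equation has no polynomial f.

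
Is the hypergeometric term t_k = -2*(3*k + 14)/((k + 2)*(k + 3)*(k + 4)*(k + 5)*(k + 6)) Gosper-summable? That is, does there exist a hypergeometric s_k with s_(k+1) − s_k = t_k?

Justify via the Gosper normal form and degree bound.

Ratio r(k) = (k + 2)*(3*k + 17)/((k + 7)*(3*k + 14)).
So A=k + 2 and B=k + 7, with C=k + 14/3.
Set up (k + 2)·f(k+1) − (k + 6)·f(k) − (k + 14/3) = 0.
From deg A=1, deg B=1, deg C=1: d=4.
A polynomial solution: f(k) = k*(k + 4)*(k**2 + 10*k + 31)/90.
R(k) = B(k−1)·f(k)/C(k) = k*(k + 4)*(k + 6)*(k**2 + 10*k + 31)/(30*(3*k + 14)); s_k = R·t_k = k*(-k**2 - 10*k - 31)/(15*(k**3 + 10*k**2 + 31*k + 30)).
Check: Δs_k = 2*(-3*k - 14)/(k**5 + 20*k**4 + 155*k**3 + 580*k**2 + 1044*k + 720). ✓

Yes. s_k = k*(-k**2 - 10*k - 31)/(15*(k**3 + 10*k**2 + 31*k + 30)).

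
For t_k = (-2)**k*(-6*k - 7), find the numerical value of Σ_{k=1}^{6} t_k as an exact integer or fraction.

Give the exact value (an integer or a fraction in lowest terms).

r(k) = 2*(-6*k - 13)/(6*k + 7) after simplifying.
Take A(k)=-2, B(k)=1, C(k)=k + 7/6.
Need (-2)·f(k+1) − (1)·f(k) = k + 7/6.
Bound: deg f ≤ 1.
A polynomial solution: f(k) = -(2*k + 1)/6.
Get s_k = R·t_k = (-2)**k*(2*k + 1) with R(k) = B(k−1)f(k)/C(k) = -(2*k + 1)/(6*k + 7).
Verify: (-2)**k*(-6*k - 7) matches t_k.
Evaluate s at k=7 and k=1: -1920 and -6; difference -1914.

Σ = -1914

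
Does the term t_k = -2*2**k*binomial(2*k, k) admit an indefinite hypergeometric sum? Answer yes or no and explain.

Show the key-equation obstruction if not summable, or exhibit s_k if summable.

t_(k+1)/t_k = 4*(2*k + 1)/(k + 1).
So A=8*k + 4 and B=k + 1, with C=1.
Solve (8*k + 4)·f(k+1) − (k)·f(k) = 1.
Bound: deg f ≤ -1.
Bound -1 < 0, so the key equation has no polynomial solution.

No — t_k has no hypergeometric antidifference.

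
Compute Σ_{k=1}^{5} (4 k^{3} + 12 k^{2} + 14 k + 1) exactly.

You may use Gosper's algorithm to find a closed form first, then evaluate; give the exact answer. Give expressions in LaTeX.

t_(k+1)/t_k = (4*k**3 + 24*k**2 + 50*k + 31)/(4*k**3 + 12*k**2 + 14*k + 1).
Gosper form: A/B · C(k+1)/C(k) with A=1, B=1, C=k**3 + 3*k**2 + 7*k/2 + 1/4.
Solve (1)·f(k+1) − (1)·f(k) = k**3 + 3*k**2 + 7*k/2 + 1/4.
From deg A=0, deg B=0, deg C=3: d=4.
Match coefficients ⇒ f(k) = k*(k**3 + 2*k**2 + 2*k - 4)/4.
R(k) = B(k−1)·f(k)/C(k) = k*(k**3 + 2*k**2 + 2*k - 4)/(4*k**3 + 12*k**2 + 14*k + 1); s_k = R·t_k = k*(k**3 + 2*k**2 + 2*k - 4).
s_(k+1) − s_k = 4*k**3 + 12*k**2 + 14*k + 1 = t_k.
Evaluate s at k=6 and k=1: 1776 and 1; difference 1775.

Σ = 1775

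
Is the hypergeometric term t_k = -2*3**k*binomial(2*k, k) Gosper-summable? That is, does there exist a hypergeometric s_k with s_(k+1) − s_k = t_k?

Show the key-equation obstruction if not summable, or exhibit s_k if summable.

No — negative degree bound, so no certificate f.

t_(k+1)/t_k = 6*(2*k + 1)/(k + 1).
Normal form (A,B,C) = (12*k + 6, k + 1, 1).
Need (12*k + 6)·f(k+1) − (k)·f(k) = 1.
From deg A=1, deg B=1, deg C=0: d=-1.
Bound -1 < 0, so the key equation has no polynomial solution.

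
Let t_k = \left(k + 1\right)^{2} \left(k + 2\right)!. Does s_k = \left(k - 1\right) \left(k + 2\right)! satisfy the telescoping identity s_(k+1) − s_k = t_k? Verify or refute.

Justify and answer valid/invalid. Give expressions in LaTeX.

valid; difference matches t_k

s_(k+1) = k*factorial(k + 3)
s_(k+1) − s_k = (k + 1)**2*factorial(k + 2)
(s_(k+1) − s_k) − t_k = 0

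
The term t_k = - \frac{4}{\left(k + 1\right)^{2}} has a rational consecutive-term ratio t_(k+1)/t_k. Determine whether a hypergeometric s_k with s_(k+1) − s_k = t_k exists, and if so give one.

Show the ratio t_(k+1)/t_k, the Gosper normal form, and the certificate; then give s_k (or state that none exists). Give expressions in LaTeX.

Compute t_(k+1)/t_k: get (k + 1)**2/(k + 2)**2.
Take A(k)=k**2 + 2*k + 1, B(k)=k**2 + 4*k + 4, C(k)=1.
f must satisfy (k**2 + 2*k + 1)·f(k+1) − (k**2 + 2*k + 1)·f(k) = 1.
Degrees (2,2,0) ⇒ d ≤ 0.
Put f(k) = c0: A·f(k+1) − B(k−1)·f(k) − C = -1; need -1 = 0 — inconsistent ⇒ no f, not summable.

none (Gosper's algorithm certifies no s_k)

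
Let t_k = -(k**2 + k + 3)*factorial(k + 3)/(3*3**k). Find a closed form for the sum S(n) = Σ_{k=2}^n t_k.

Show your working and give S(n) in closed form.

r(k) = (k + 4)*(k + (k + 1)**2 + 4)/(3*(k**2 + k + 3)) after simplifying.
Normal form (A,B,C) = (k/3 + 4/3, 1, k**2 + k + 3).
Key eq: (k/3 + 4/3)·f(k+1) = (1)·f(k) + (k**2 + k + 3).
From deg A=1, deg B=0, deg C=2: d=1.
Coefficient equations give f(k) = 3*(k - 1).
Certificate R = B(k−1)f/C = 3*(k - 1)/(k**2 + k + 3) gives s_k = -(k - 1)*factorial(k + 3)/3**k.
Δs = -(k**2 + k + 3)*factorial(k + 3)/(3*3**k), as required.
s_(n+1) = -3**(-n - 1)*n*factorial(n + 4) and s_(2) = -40/3, so S(n) = 40/3 - n*factorial(n + 4)/(3*3**n).

S(n) = 40/3 - n*factorial(n + 4)/(3*3**n)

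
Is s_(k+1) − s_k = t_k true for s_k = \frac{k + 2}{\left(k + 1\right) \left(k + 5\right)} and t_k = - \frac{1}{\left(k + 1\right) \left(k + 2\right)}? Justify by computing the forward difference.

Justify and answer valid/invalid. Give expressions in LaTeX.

s_(k+1) = (k + 3)/((k + 2)*(k + 6))
s_(k+1) − s_k = (-k**2 - 5*k - 9)/(k**4 + 14*k**3 + 65*k**2 + 112*k + 60)
(s_(k+1) − s_k) − t_k = 3*(2*k + 7)/(k**4 + 14*k**3 + 65*k**2 + 112*k + 60)

Invalid: residual \frac{3 \left(2 k + 7\right)}{k^{4} + 14 k^{3} + 65 k^{2} + 112 k + 60} ≠ 0.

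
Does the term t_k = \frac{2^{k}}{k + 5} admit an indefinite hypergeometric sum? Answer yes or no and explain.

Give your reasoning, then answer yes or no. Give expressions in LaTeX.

Step 1: r(k) = 2*(k + 5)/(k + 6).
Take A(k)=2*k + 10, B(k)=k + 6, C(k)=1.
Need (2*k + 10)·f(k+1) − (k + 5)·f(k) = 1.
From deg A=1, deg B=1, deg C=0: d=-1.
Bound -1 < 0, so the key equation has no polynomial solution.

No — negative degree bound, so no certificate f.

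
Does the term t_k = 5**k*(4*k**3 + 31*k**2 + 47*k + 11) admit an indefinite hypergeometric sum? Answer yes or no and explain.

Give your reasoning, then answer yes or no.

The ratio is 5*(4*k**3 + 43*k**2 + 121*k + 93)/(4*k**3 + 31*k**2 + 47*k + 11).
So A=5 and B=1, with C=k**3 + 31*k**2/4 + 47*k/4 + 11/4.
Need (5)·f(k+1) − (1)·f(k) = k**3 + 31*k**2/4 + 47*k/4 + 11/4.
Degrees (0,0,3) ⇒ d ≤ 3.
Solve for f: f(k) = (k**3 + 4*k**2 - 2*k - 1)/4 (degree 3 ≤ 3).
Then R = B(k−1)f/C = (k**3 + 4*k**2 - 2*k - 1)/(4*k**3 + 31*k**2 + 47*k + 11), so s_k = R(k)·t_k = 5**k*(k**3 + 4*k**2 - 2*k - 1).
s_(k+1) − s_k = 5**k*(4*k**3 + 31*k**2 + 47*k + 11) = t_k.

Yes. s_k = 5**k*(k**3 + 4*k**2 - 2*k - 1).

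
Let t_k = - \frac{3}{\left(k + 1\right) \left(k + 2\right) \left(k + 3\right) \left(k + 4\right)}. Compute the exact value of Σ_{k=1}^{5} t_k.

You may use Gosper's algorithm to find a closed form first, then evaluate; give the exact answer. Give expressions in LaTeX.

Σ = -5/126

The ratio is (k + 1)/(k + 5).
A = k + 1, B = k + 5, C = 1.
Need (k + 1)·f(k+1) − (k + 4)·f(k) = 1.
d = 3 from the (1,1,0) case.
Solve for f: f(k) = k*(k**2 + 6*k + 11)/18 (degree 3 ≤ 3).
R(k) = B(k−1)·f(k)/C(k) = k*(k + 4)*(k**2 + 6*k + 11)/18; s_k = R·t_k = k*(-k**2 - 6*k - 11)/(6*(k + 1)*(k + 2)*(k + 3)).
s_(k+1) − s_k = -3/(k**4 + 10*k**3 + 35*k**2 + 50*k + 24) = t_k.
Telescoping: Σ = s_(6) − s_(1) = -83/504 − (-1/8) = -5/126.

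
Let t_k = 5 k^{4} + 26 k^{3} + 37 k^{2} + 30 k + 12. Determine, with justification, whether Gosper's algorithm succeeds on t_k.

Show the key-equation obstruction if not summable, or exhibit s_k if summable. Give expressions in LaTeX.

t_(k+1)/t_k = (5*k**4 + 46*k**3 + 145*k**2 + 202*k + 110)/(5*k**4 + 26*k**3 + 37*k**2 + 30*k + 12).
Normal form (A,B,C) = (1, 1, k**4 + 26*k**3/5 + 37*k**2/5 + 6*k + 12/5).
f must satisfy (1)·f(k+1) − (1)·f(k) = k**4 + 26*k**3/5 + 37*k**2/5 + 6*k + 12/5.
From deg A=0, deg B=0, deg C=4: d=5.
Match coefficients ⇒ f(k) = k*(k**4 + 4*k**3 + k**2 + 3*k + 3)/5.
Get s_k = R·t_k = k*(k**4 + 4*k**3 + k**2 + 3*k + 3) with R(k) = B(k−1)f(k)/C(k) = k*(k**4 + 4*k**3 + k**2 + 3*k + 3)/(5*k**4 + 26*k**3 + 37*k**2 + 30*k + 12).
Verify: 5*k**4 + 26*k**3 + 37*k**2 + 30*k + 12 matches t_k.

Yes. s_k = k \left(k^{4} + 4 k^{3} + k^{2} + 3 k + 3\right).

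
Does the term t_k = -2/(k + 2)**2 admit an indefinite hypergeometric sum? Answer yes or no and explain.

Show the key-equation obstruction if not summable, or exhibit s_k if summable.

No. Not Gosper-summable.

r(k) = (k + 2)**2/(k + 3)**2 after simplifying.
Gosper form: A/B · C(k+1)/C(k) with A=k**2 + 4*k + 4, B=k**2 + 6*k + 9, C=1.
Key eq: (k**2 + 4*k + 4)·f(k+1) = (k**2 + 4*k + 4)·f(k) + (1).
Degrees (2,2,0) ⇒ d ≤ 0.
Write f(k) = c0. Then LHS − RHS = -1, requiring -1 = 0: contradictory. No certificate.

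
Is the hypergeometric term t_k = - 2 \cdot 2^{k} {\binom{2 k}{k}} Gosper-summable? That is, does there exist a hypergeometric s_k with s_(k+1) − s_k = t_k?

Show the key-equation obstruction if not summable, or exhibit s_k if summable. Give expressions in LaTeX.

r(k) = 4*(2*k + 1)/(k + 1) after simplifying.
So A=8*k + 4 and B=k + 1, with C=1.
f must satisfy (8*k + 4)·f(k+1) − (k)·f(k) = 1.
From deg A=1, deg B=1, deg C=0: d=-1.
Negative degree bound (-1): no f exists, t_k not Gosper-summable.

No — t_k has no hypergeometric antidifference.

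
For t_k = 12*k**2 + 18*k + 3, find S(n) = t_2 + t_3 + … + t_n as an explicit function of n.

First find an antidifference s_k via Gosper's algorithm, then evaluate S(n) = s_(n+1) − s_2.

The ratio is (4*k**2 + 14*k + 11)/(4*k**2 + 6*k + 1).
So A=1 and B=1, with C=k**2 + 3*k/2 + 1/4.
Key eq: (1)·f(k+1) = (1)·f(k) + (k**2 + 3*k/2 + 1/4).
deg f ≤ 3 (via 0,0,2).
Coefficient equations give f(k) = k*(4*k**2 + 3*k - 4)/12.
Then R = B(k−1)f/C = k*(4*k**2 + 3*k - 4)/(3*(4*k**2 + 6*k + 1)), so s_k = R(k)·t_k = k*(4*k**2 + 3*k - 4).
Δs = 12*k**2 + 18*k + 3, as required.
s_(n+1) = 4*n**3 + 15*n**2 + 14*n + 3 and s_(2) = 36, so S(n) = 4*n**3 + 15*n**2 + 14*n - 33.

S(n) = 4*n**3 + 15*n**2 + 14*n - 33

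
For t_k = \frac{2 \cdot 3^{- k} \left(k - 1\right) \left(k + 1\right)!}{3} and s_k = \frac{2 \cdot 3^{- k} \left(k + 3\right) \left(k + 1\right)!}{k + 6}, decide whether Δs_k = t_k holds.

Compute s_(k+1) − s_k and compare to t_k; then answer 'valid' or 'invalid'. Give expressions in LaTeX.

s_(k+1) = 2*(k + 4)*factorial(k + 2)/(3*3**k*(k + 7))
s_(k+1) − s_k = 2*(k**3 + 9*k**2 + 14*k - 15)*factorial(k + 1)/(3*3**k*(k + 6)*(k + 7))
(s_(k+1) − s_k) − t_k = -2*(k**2 + 5*k - 9)*factorial(k + 1)/(3**k*(k + 6)*(k + 7))

Invalid: residual - \frac{2 \cdot 3^{- k} \left(k^{2} + 5 k - 9\right) \left(k + 1\right)!}{\left(k + 6\right) \left(k + 7\right)} ≠ 0.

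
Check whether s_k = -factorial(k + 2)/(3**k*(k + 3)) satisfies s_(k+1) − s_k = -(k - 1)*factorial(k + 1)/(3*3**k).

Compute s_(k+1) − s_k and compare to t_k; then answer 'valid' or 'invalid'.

Invalid: residual (k**2 + 2*k - 6)*factorial(k + 1)/(3*3**k*(k + 3)*(k + 4)) ≠ 0.

s_(k+1) = -factorial(k + 3)/(3*3**k*(k + 4))
s_(k+1) − s_k = -(k**2 + 3*k - 3)*factorial(k + 2)/(3*3**k*(k + 3)*(k + 4))
(s_(k+1) − s_k) − t_k = (k**2 + 2*k - 6)*factorial(k + 1)/(3*3**k*(k + 3)*(k + 4))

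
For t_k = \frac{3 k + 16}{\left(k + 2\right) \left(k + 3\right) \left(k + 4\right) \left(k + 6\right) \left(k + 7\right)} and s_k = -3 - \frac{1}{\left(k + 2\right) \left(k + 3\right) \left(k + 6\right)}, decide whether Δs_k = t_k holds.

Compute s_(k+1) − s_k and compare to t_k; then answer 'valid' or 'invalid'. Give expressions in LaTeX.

s_(k+1) = -3 - 1/((k + 3)*(k + 4)*(k + 7))
s_(k+1) − s_k = (3*k + 16)/(k**5 + 22*k**4 + 185*k**3 + 740*k**2 + 1404*k + 1008)
(s_(k+1) − s_k) − t_k = 0

valid; difference matches t_k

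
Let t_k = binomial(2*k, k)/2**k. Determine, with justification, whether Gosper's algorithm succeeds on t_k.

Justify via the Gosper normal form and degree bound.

No; the degree bound rules out any f.

Ratio r(k) = (2*k + 1)/(k + 1).
A = 2*k + 1, B = k + 1, C = 1.
Need (2*k + 1)·f(k+1) − (k)·f(k) = 1.
From deg A=1, deg B=1, deg C=0: d=-1.
d = -1 < 0 ⇒ no nonzero polynomial f; not summable.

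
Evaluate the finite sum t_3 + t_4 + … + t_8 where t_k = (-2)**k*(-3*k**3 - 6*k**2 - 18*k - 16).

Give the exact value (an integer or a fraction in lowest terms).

Σ = -392376

Step 1: r(k) = 2*(-3*k**3 - 15*k**2 - 39*k - 43)/(3*k**3 + 6*k**2 + 18*k + 16).
Gosper form: A/B · C(k+1)/C(k) with A=-2, B=1, C=k**3 + 2*k**2 + 6*k + 16/3.
f must satisfy (-2)·f(k+1) − (1)·f(k) = k**3 + 2*k**2 + 6*k + 16/3.
From deg A=0, deg B=0, deg C=3: d=3.
Coefficient equations give f(k) = -(k**3 + 4*k + 2)/3.
So s_k = (B(k−1)f/C)·t_k = (-(k**3 + 4*k + 2)/(3*k**3 + 6*k**2 + 18*k + 16))·t_k = (-2)**k*(k**3 + 4*k + 2).
Δs = (-2)**k*(-k**3 - 12*k - 2*(k + 1)**3 - 14), as required.
Telescoping: Σ = s_(9) − s_(3) = -392704 − (-328) = -392376.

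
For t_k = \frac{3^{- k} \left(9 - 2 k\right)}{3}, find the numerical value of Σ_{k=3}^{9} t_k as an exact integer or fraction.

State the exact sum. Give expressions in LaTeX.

Σ = 731/19683

The ratio is (2*k - 7)/(3*(2*k - 9)).
A = 1/3, B = 1, C = k - 9/2.
Need (1/3)·f(k+1) − (1)·f(k) = k - 9/2.
d = 1 from the (0,0,1) case.
Solving with deg f ≤ 1: f(k) = -3*(k - 4)/2.
Certificate R = B(k−1)f/C = -3*(k - 4)/(2*k - 9) gives s_k = (k - 4)/3**k.
Check: Δs_k = (9 - 2*k)/(3*3**k). ✓
Σ_(k=3)^(9) t_k = s_(10) − s_(3) = 2/19683 − (-1/27) = 731/19683.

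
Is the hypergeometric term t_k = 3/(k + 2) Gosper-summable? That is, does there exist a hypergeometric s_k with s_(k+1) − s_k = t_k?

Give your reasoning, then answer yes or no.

No; the coefficient equations for f are inconsistent.

Compute t_(k+1)/t_k: get (k + 2)/(k + 3).
So A=k + 2 and B=k + 3, with C=1.
f must satisfy (k + 2)·f(k+1) − (k + 2)·f(k) = 1.
From deg A=1, deg B=1, deg C=0: d=0.
Write f(k) = c0. Then LHS − RHS = -1, requiring -1 = 0: contradictory. No certificate.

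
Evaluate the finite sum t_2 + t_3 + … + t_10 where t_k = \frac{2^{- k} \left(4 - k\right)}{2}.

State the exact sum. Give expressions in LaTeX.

Σ = 65/256

Compute t_(k+1)/t_k: get (k - 3)/(2*(k - 4)).
Gosper form: A/B · C(k+1)/C(k) with A=1/2, B=1, C=k - 4.
Need (1/2)·f(k+1) − (1)·f(k) = k - 4.
Degrees (0,0,1) ⇒ d ≤ 1.
Solving with deg f ≤ 1: f(k) = -2*(k - 3).
Then R = B(k−1)f/C = -2*(k - 3)/(k - 4), so s_k = R(k)·t_k = (k - 3)/2**k.
s_(k+1) − s_k = (4 - k)/(2*2**k) = t_k.
Σ_(k=2)^(10) t_k = s_(11) − s_(2) = 1/256 − (-1/4) = 65/256.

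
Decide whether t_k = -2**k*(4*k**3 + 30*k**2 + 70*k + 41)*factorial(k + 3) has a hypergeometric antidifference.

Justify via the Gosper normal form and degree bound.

Yes. s_k = -2**k*(2*k**2 + 4*k - 1)*factorial(k + 3).

t_(k+1)/t_k = 2*(4*k**4 + 58*k**3 + 310*k**2 + 713*k + 580)/(4*k**3 + 30*k**2 + 70*k + 41).
So A=2*k + 8 and B=1, with C=k**3 + 15*k**2/2 + 35*k/2 + 41/4.
f must satisfy (2*k + 8)·f(k+1) − (1)·f(k) = k**3 + 15*k**2/2 + 35*k/2 + 41/4.
Degrees (1,0,3) ⇒ d ≤ 2.
Solving with deg f ≤ 2: f(k) = (2*k**2 + 4*k - 1)/4.
Then R = B(k−1)f/C = (2*k**2 + 4*k - 1)/(4*k**3 + 30*k**2 + 70*k + 41), so s_k = R(k)·t_k = -2**k*(2*k**2 + 4*k - 1)*factorial(k + 3).
Δs = -2**k*(4*k**3 + 30*k**2 + 70*k + 41)*factorial(k + 3), as required.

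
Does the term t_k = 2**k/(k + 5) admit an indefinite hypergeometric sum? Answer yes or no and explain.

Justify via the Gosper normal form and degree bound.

No — key equation has no polynomial f.

t_(k+1)/t_k = 2*(k + 5)/(k + 6).
So A=2*k + 10 and B=k + 6, with C=1.
f must satisfy (2*k + 10)·f(k+1) − (k + 5)·f(k) = 1.
From deg A=1, deg B=1, deg C=0: d=-1.
Negative degree bound (-1): no f exists, t_k not Gosper-summable.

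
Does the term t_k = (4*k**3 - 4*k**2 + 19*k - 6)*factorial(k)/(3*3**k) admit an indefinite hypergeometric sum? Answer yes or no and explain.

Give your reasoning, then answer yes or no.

Yes. s_k = (4*k**2 - 4*k + 3)*factorial(k)/3**k.

Compute t_(k+1)/t_k: get (4*k**4 + 12*k**3 + 31*k**2 + 36*k + 13)/(3*(4*k**3 - 4*k**2 + 19*k - 6)).
Normal form (A,B,C) = (k/3 + 1/3, 1, k**3 - k**2 + 19*k/4 - 3/2).
f must satisfy (k/3 + 1/3)·f(k+1) − (1)·f(k) = k**3 - k**2 + 19*k/4 - 3/2.
Bound: deg f ≤ 2.
Solving with deg f ≤ 2: f(k) = 3*(4*k**2 - 4*k + 3)/4.
R(k) = B(k−1)·f(k)/C(k) = 3*(4*k**2 - 4*k + 3)/(4*k**3 - 4*k**2 + 19*k - 6); s_k = R·t_k = (4*k**2 - 4*k + 3)*factorial(k)/3**k.
Δs = (4*k**3 - 4*k**2 + 19*k - 6)*factorial(k)/(3*3**k), as required.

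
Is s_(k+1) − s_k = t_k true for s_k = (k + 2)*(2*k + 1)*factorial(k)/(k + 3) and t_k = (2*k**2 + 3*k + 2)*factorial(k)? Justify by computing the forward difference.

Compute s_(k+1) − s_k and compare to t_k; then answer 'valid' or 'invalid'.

s_(k+1) = (k + 3)*(2*k + 3)*factorial(k + 1)/(k + 4)
s_(k+1) − s_k = (2*k**4 + 15*k**3 + 38*k**2 + 41*k + 19)*factorial(k)/((k + 3)*(k + 4))
(s_(k+1) − s_k) − t_k = -(2*k**3 + 9*k**2 + 9*k + 5)*factorial(k)/((k + 3)*(k + 4))

Invalid: residual -(2*k**3 + 9*k**2 + 9*k + 5)*factorial(k)/((k + 3)*(k + 4)) ≠ 0.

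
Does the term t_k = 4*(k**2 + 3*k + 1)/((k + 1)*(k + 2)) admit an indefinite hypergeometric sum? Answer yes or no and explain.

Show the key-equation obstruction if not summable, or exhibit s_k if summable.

Yes. s_k = 4*k**2/(k + 1).

r(k) = (k + 1)*(3*k + (k + 1)**2 + 4)/((k + 3)*(k**2 + 3*k + 1)) after simplifying.
So A=k + 1 and B=k + 3, with C=k**2 + 3*k + 1.
Need (k + 1)·f(k+1) − (k + 2)·f(k) = k**2 + 3*k + 1.
d = 2 from the (1,1,2) case.
Match coefficients ⇒ f(k) = k**2.
Then R = B(k−1)f/C = k**2*(k + 2)/(k**2 + 3*k + 1), so s_k = R(k)·t_k = 4*k**2/(k + 1).
s_(k+1) − s_k = 4*(k**2 + 3*k + 1)/(k**2 + 3*k + 2) = t_k.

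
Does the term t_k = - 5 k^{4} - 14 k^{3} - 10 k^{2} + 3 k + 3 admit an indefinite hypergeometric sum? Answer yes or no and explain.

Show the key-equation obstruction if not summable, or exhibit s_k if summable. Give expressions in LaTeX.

Yes. s_k = k^{2} \left(- k^{3} - k^{2} + 2 k + 3\right).

t_(k+1)/t_k = (5*k**4 + 34*k**3 + 82*k**2 + 79*k + 23)/(5*k**4 + 14*k**3 + 10*k**2 - 3*k - 3).
Gosper form: A/B · C(k+1)/C(k) with A=1, B=1, C=k**4 + 14*k**3/5 + 2*k**2 - 3*k/5 - 3/5.
Set up (1)·f(k+1) − (1)·f(k) − (k**4 + 14*k**3/5 + 2*k**2 - 3*k/5 - 3/5) = 0.
d = 5 from the (0,0,4) case.
Solving with deg f ≤ 5: f(k) = k**2*(k**3 + k**2 - 2*k - 3)/5.
Then R = B(k−1)f/C = k**2*(k**3 + k**2 - 2*k - 3)/(5*k**4 + 14*k**3 + 10*k**2 - 3*k - 3), so s_k = R(k)·t_k = k**2*(-k**3 - k**2 + 2*k + 3).
Check: Δs_k = -5*k**4 - 14*k**3 - 10*k**2 + 3*k + 3. ✓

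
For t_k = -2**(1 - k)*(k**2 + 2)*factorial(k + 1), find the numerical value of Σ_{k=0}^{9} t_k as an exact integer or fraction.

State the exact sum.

r(k) = (k + 2)*((k + 1)**2 + 2)/(2*(k**2 + 2)) after simplifying.
So A=k/2 + 1 and B=1, with C=k**2 + 2.
f must satisfy (k/2 + 1)·f(k+1) − (1)·f(k) = k**2 + 2.
deg f ≤ 1 (via 1,0,2).
Solving with deg f ≤ 1: f(k) = 2*(k - 1).
Get s_k = R·t_k = -2**(2 - k)*(k - 1)*factorial(k + 1) with R(k) = B(k−1)f(k)/C(k) = 2*(k - 1)/(k**2 + 2).
Check: Δs_k = -2**(1 - k)*(k**2 + 2)*factorial(k + 1). ✓
Σ_(k=0)^(9) t_k = s_(10) − s_(0) = -1403325 − (4) = -1403329.

Σ = -1403329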